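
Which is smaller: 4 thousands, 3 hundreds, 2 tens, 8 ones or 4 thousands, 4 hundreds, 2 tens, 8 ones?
Convert 4 thousands, 3 hundreds, 2 tens, 8 ones (place-value notation) → 4×1000 + 3×100 + 2×10 + 8 = 4328 (decimal)
Convert 4 thousands, 4 hundreds, 2 tens, 8 ones (place-value notation) → 4×1000 + 4×100 + 2×10 + 8 = 4428 (decimal)
Compare 4328 vs 4428: smaller = 4328
4328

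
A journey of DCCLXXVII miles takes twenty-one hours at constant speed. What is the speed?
Convert DCCLXXVII (Roman numeral) → 500 + 100 + 100 + 50 + 10 + 10 + 5 + 1 + 1 = 777 (decimal)
Convert twenty-one (English words) → 21 (decimal)
Compute 777 ÷ 21 = 37
37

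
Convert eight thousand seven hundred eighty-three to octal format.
Convert eight thousand seven hundred eighty-three (English words) → 8×1000 + 7×100 + 83 = 8783 (decimal)
Convert 8783 (decimal) → 8783 = 2×4096 + 1×512 + 1×64 + 1×8 + 7 → 0o21117 (octal)
0o21117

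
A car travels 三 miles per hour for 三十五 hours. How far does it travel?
Convert 三 (Chinese numeral) → 3 (decimal)
Convert 三十五 (Chinese numeral) → 3×10 + 5 = 35 (decimal)
Compute 3 × 35 = 105
105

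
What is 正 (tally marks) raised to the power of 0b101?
Convert 正 (tally marks) → 5 (decimal)
Convert 0b101 (binary) → 4 + 1 = 5 (decimal)
Compute 5 ^ 5 = 3125
3125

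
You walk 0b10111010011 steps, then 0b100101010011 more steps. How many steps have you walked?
Convert 0b10111010011 (binary) → 1024 + 256 + 128 + 64 + 16 + 2 + 1 = 1491 (decimal)
Convert 0b100101010011 (binary) → 2048 + 256 + 64 + 16 + 2 + 1 = 2387 (decimal)
Compute 1491 + 2387 = 3878
3878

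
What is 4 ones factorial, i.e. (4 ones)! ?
Convert 4 ones (place-value notation) → 4 (decimal)
Compute 4! = 24
24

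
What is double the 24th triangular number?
The 24th triangular number = 24×25/2 = 300
Compute 300 × 2 = 600
600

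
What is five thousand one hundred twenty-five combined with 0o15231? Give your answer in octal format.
Convert five thousand one hundred twenty-five (English words) → 5×1000 + 1×100 + 25 = 5125 (decimal)
Convert 0o15231 (octal) → 1×4096 + 5×512 + 2×64 + 3×8 + 1 = 6809 (decimal)
Compute 5125 + 6809 = 11934
Convert 11934 (decimal) → 11934 = 2×4096 + 7×512 + 2×64 + 3×8 + 6 → 0o27236 (octal)
0o27236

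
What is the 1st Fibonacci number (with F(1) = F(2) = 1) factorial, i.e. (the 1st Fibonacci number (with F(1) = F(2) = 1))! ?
Convert the 1st Fibonacci number (with F(1) = F(2) = 1) (Fibonacci index) → 1 (decimal)
Compute 1! = 1
1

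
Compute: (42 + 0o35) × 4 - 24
Convert 0o35 (octal) → 3×8 + 5 = 29 (decimal)
Expression in decimal: (42 + 29) × 4 - 24
Parentheses first: 42 + 29 = 71
Multiply: 71 × 4 = 284
Subtract: 284 - 24 = 260
260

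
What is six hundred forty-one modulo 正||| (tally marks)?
Convert six hundred forty-one (English words) → 6×100 + 41 = 641 (decimal)
Convert 正||| (tally marks) → 5 + 3 = 8 (decimal)
Compute 641 mod 8 = 1
1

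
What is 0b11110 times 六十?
Convert 0b11110 (binary) → 16 + 8 + 4 + 2 = 30 (decimal)
Convert 六十 (Chinese numeral) → 6×10 = 60 (decimal)
Compute 30 × 60 = 1800
1800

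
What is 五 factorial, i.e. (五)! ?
Convert 五 (Chinese numeral) → 5 (decimal)
Compute 5! = 120
120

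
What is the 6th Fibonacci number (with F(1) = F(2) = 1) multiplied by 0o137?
Convert the 6th Fibonacci number (with F(1) = F(2) = 1) (Fibonacci index) → 1, 1, 2, 3, 5, 8 → 8 (decimal)
Convert 0o137 (octal) → 1×64 + 3×8 + 7 = 95 (decimal)
Compute 8 × 95 = 760
760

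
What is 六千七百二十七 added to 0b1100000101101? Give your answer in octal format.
Convert 六千七百二十七 (Chinese numeral) → 6×1000 + 7×100 + 2×10 + 7 = 6727 (decimal)
Convert 0b1100000101101 (binary) → 4096 + 2048 + 32 + 8 + 4 + 1 = 6189 (decimal)
Compute 6727 + 6189 = 12916
Convert 12916 (decimal) → 12916 = 3×4096 + 1×512 + 1×64 + 6×8 + 4 → 0o31164 (octal)
0o31164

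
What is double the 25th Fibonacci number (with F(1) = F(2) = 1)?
The 25th Fibonacci number (with F(1) = F(2) = 1) = 75025
Compute 75025 × 2 = 150050
150050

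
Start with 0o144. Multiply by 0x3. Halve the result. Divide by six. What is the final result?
Convert 0o144 (octal) → 1×64 + 4×8 + 4 = 100 (decimal)
Start: 100
Convert 0x3 (hexadecimal) → 3 (decimal)
100 × 3 = 300
300 ÷ 2 = 150
Convert six (English words) → 6 (decimal)
150 ÷ 6 = 25
25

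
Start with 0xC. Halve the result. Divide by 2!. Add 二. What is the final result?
Convert 0xC (hexadecimal) → 12 (decimal)
Start: 12
12 ÷ 2 = 6
Convert 2! (factorial) → 2 (decimal)
6 ÷ 2 = 3
Convert 二 (Chinese numeral) → 2 (decimal)
3 + 2 = 5
5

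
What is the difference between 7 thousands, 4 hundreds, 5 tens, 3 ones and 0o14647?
Convert 7 thousands, 4 hundreds, 5 tens, 3 ones (place-value notation) → 7×1000 + 4×100 + 5×10 + 3 = 7453 (decimal)
Convert 0o14647 (octal) → 1×4096 + 4×512 + 6×64 + 4×8 + 7 = 6567 (decimal)
Difference: |7453 - 6567| = 886
886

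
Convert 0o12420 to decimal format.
Convert 0o12420 (octal) → 1×4096 + 2×512 + 4×64 + 2×8 = 5392 (decimal)
5392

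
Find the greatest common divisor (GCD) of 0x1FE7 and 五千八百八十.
Convert 0x1FE7 (hexadecimal) → 1×4096 + 15×256 + 14×16 + 7 = 8167 (decimal)
Convert 五千八百八十 (Chinese numeral) → 5×1000 + 8×100 + 8×10 = 5880 (decimal)
Compute gcd(8167, 5880) = 1
1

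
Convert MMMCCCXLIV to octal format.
Convert MMMCCCXLIV (Roman numeral) → 1000 + 1000 + 1000 + 100 + 100 + 100 + 40 + 4 = 3344 (decimal)
Convert 3344 (decimal) → 3344 = 6×512 + 4×64 + 2×8 → 0o6420 (octal)
0o6420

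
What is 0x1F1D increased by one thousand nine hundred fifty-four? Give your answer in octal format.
Convert 0x1F1D (hexadecimal) → 1×4096 + 15×256 + 1×16 + 13 = 7965 (decimal)
Convert one thousand nine hundred fifty-four (English words) → 1×1000 + 9×100 + 54 = 1954 (decimal)
Compute 7965 + 1954 = 9919
Convert 9919 (decimal) → 9919 = 2×4096 + 3×512 + 2×64 + 7×8 + 7 → 0o23277 (octal)
0o23277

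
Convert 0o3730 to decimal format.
Convert 0o3730 (octal) → 3×512 + 7×64 + 3×8 = 2008 (decimal)
2008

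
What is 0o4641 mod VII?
Convert 0o4641 (octal) → 4×512 + 6×64 + 4×8 + 1 = 2465 (decimal)
Convert VII (Roman numeral) → 5 + 1 + 1 = 7 (decimal)
Compute 2465 mod 7 = 1
1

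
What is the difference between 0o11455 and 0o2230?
Convert 0o11455 (octal) → 1×4096 + 1×512 + 4×64 + 5×8 + 5 = 4909 (decimal)
Convert 0o2230 (octal) → 2×512 + 2×64 + 3×8 = 1176 (decimal)
Difference: |4909 - 1176| = 3733
3733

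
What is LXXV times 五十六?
Convert LXXV (Roman numeral) → 50 + 10 + 10 + 5 = 75 (decimal)
Convert 五十六 (Chinese numeral) → 5×10 + 6 = 56 (decimal)
Compute 75 × 56 = 4200
4200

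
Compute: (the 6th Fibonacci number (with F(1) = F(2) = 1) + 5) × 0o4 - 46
Convert the 6th Fibonacci number (with F(1) = F(2) = 1) (Fibonacci index) → 1, 1, 2, 3, 5, 8 → 8 (decimal)
Convert 0o4 (octal) → 4 (decimal)
Expression in decimal: (8 + 5) × 4 - 46
Parentheses first: 8 + 5 = 13
Multiply: 13 × 4 = 52
Subtract: 52 - 46 = 6
6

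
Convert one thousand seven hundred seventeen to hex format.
Convert one thousand seven hundred seventeen (English words) → 1×1000 + 7×100 + 17 = 1717 (decimal)
Convert 1717 (decimal) → 1717 = 6×256 + 11×16 + 5 → 0x6B5 (hexadecimal)
0x6B5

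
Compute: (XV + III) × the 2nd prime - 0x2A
Convert XV (Roman numeral) → 10 + 5 = 15 (decimal)
Convert III (Roman numeral) → 1 + 1 + 1 = 3 (decimal)
Convert the 2nd prime (prime index) → 3 (decimal)
Convert 0x2A (hexadecimal) → 2×16 + 10 = 42 (decimal)
Expression in decimal: (15 + 3) × 3 - 42
Parentheses first: 15 + 3 = 18
Multiply: 18 × 3 = 54
Subtract: 54 - 42 = 12
12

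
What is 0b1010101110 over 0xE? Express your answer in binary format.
Convert 0b1010101110 (binary) → 512 + 128 + 32 + 8 + 4 + 2 = 686 (decimal)
Convert 0xE (hexadecimal) → 14 (decimal)
Compute 686 ÷ 14 = 49
Convert 49 (decimal) → 49 = 32 + 16 + 1 → 0b110001 (binary)
0b110001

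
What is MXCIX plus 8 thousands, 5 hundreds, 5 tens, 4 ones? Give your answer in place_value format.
Convert MXCIX (Roman numeral) → 1000 + 90 + 9 = 1099 (decimal)
Convert 8 thousands, 5 hundreds, 5 tens, 4 ones (place-value notation) → 8×1000 + 5×100 + 5×10 + 4 = 8554 (decimal)
Compute 1099 + 8554 = 9653
Convert 9653 (decimal) → 9653 = 9×1000 + 6×100 + 5×10 + 3 → 9 thousands, 6 hundreds, 5 tens, 3 ones (place-value notation)
9 thousands, 6 hundreds, 5 tens, 3 ones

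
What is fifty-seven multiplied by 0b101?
Convert fifty-seven (English words) → 57 (decimal)
Convert 0b101 (binary) → 4 + 1 = 5 (decimal)
Compute 57 × 5 = 285
285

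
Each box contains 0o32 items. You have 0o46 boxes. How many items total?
Convert 0o32 (octal) → 3×8 + 2 = 26 (decimal)
Convert 0o46 (octal) → 4×8 + 6 = 38 (decimal)
Compute 26 × 38 = 988
988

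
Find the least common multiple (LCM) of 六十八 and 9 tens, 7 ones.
Convert 六十八 (Chinese numeral) → 6×10 + 8 = 68 (decimal)
Convert 9 tens, 7 ones (place-value notation) → 9×10 + 7 = 97 (decimal)
Compute lcm(68, 97) = 6596
6596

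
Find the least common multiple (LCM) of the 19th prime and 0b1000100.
Convert the 19th prime (prime index) → 67 (decimal)
Convert 0b1000100 (binary) → 64 + 4 = 68 (decimal)
Compute lcm(67, 68) = 4556
4556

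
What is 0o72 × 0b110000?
Convert 0o72 (octal) → 7×8 + 2 = 58 (decimal)
Convert 0b110000 (binary) → 32 + 16 = 48 (decimal)
Compute 58 × 48 = 2784
2784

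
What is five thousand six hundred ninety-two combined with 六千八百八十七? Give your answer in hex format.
Convert five thousand six hundred ninety-two (English words) → 5×1000 + 6×100 + 92 = 5692 (decimal)
Convert 六千八百八十七 (Chinese numeral) → 6×1000 + 8×100 + 8×10 + 7 = 6887 (decimal)
Compute 5692 + 6887 = 12579
Convert 12579 (decimal) → 12579 = 3×4096 + 1×256 + 2×16 + 3 → 0x3123 (hexadecimal)
0x3123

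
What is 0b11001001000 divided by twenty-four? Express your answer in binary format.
Convert 0b11001001000 (binary) → 1024 + 512 + 64 + 8 = 1608 (decimal)
Convert twenty-four (English words) → 24 (decimal)
Compute 1608 ÷ 24 = 67
Convert 67 (decimal) → 67 = 64 + 2 + 1 → 0b1000011 (binary)
0b1000011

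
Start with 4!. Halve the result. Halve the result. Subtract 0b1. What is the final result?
Convert 4! (factorial) → 24 (decimal)
Start: 24
24 ÷ 2 = 12
12 ÷ 2 = 6
Convert 0b1 (binary) → 1 (decimal)
6 - 1 = 5
5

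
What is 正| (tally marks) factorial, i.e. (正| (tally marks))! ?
Convert 正| (tally marks) → 5 + 1 = 6 (decimal)
Compute 6! = 720
720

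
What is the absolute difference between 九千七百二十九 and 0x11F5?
Convert 九千七百二十九 (Chinese numeral) → 9×1000 + 7×100 + 2×10 + 9 = 9729 (decimal)
Convert 0x11F5 (hexadecimal) → 1×4096 + 1×256 + 15×16 + 5 = 4597 (decimal)
Compute |9729 - 4597| = 5132
5132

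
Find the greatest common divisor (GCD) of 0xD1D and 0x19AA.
Convert 0xD1D (hexadecimal) → 13×256 + 1×16 + 13 = 3357 (decimal)
Convert 0x19AA (hexadecimal) → 1×4096 + 9×256 + 10×16 + 10 = 6570 (decimal)
Compute gcd(3357, 6570) = 9
9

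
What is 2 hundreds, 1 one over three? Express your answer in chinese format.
Convert 2 hundreds, 1 one (place-value notation) → 2×100 + 1 = 201 (decimal)
Convert three (English words) → 3 (decimal)
Compute 201 ÷ 3 = 67
Convert 67 (decimal) → 67 = 6×10 + 7 → 六十七 (Chinese numeral)
六十七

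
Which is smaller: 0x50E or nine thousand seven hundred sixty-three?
Convert 0x50E (hexadecimal) → 5×256 + 14 = 1294 (decimal)
Convert nine thousand seven hundred sixty-three (English words) → 9×1000 + 7×100 + 63 = 9763 (decimal)
Compare 1294 vs 9763: smaller = 1294
1294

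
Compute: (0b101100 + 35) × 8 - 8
Convert 0b101100 (binary) → 32 + 8 + 4 = 44 (decimal)
Expression in decimal: (44 + 35) × 8 - 8
Parentheses first: 44 + 35 = 79
Multiply: 79 × 8 = 632
Subtract: 632 - 8 = 624
624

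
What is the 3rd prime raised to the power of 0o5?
Convert the 3rd prime (prime index) → 5 (decimal)
Convert 0o5 (octal) → 5 (decimal)
Compute 5 ^ 5 = 3125
3125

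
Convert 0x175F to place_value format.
Convert 0x175F (hexadecimal) → 1×4096 + 7×256 + 5×16 + 15 = 5983 (decimal)
Convert 5983 (decimal) → 5983 = 5×1000 + 9×100 + 8×10 + 3 → 5 thousands, 9 hundreds, 8 tens, 3 ones (place-value notation)
5 thousands, 9 hundreds, 8 tens, 3 ones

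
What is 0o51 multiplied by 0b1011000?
Convert 0o51 (octal) → 5×8 + 1 = 41 (decimal)
Convert 0b1011000 (binary) → 64 + 16 + 8 = 88 (decimal)
Compute 41 × 88 = 3608
3608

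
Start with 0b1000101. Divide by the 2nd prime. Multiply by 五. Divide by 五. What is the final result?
Convert 0b1000101 (binary) → 64 + 4 + 1 = 69 (decimal)
Start: 69
Convert the 2nd prime (prime index) → 3 (decimal)
69 ÷ 3 = 23
Convert 五 (Chinese numeral) → 5 (decimal)
23 × 5 = 115
Convert 五 (Chinese numeral) → 5 (decimal)
115 ÷ 5 = 23
23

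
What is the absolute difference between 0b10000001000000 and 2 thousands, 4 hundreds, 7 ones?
Convert 0b10000001000000 (binary) → 8192 + 64 = 8256 (decimal)
Convert 2 thousands, 4 hundreds, 7 ones (place-value notation) → 2×1000 + 4×100 + 7 = 2407 (decimal)
Compute |8256 - 2407| = 5849
5849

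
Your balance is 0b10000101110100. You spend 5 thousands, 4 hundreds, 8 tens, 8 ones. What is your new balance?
Convert 0b10000101110100 (binary) → 8192 + 256 + 64 + 32 + 16 + 4 = 8564 (decimal)
Convert 5 thousands, 4 hundreds, 8 tens, 8 ones (place-value notation) → 5×1000 + 4×100 + 8×10 + 8 = 5488 (decimal)
Compute 8564 - 5488 = 3076
3076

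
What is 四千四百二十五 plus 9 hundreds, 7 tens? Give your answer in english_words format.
Convert 四千四百二十五 (Chinese numeral) → 4×1000 + 4×100 + 2×10 + 5 = 4425 (decimal)
Convert 9 hundreds, 7 tens (place-value notation) → 9×100 + 7×10 = 970 (decimal)
Compute 4425 + 970 = 5395
Convert 5395 (decimal) → 5395 = 5×1000 + 3×100 + 95 → five thousand three hundred ninety-five (English words)
five thousand three hundred ninety-five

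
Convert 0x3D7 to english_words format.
Convert 0x3D7 (hexadecimal) → 3×256 + 13×16 + 7 = 983 (decimal)
Convert 983 (decimal) → 983 = 9×100 + 83 → nine hundred eighty-three (English words)
nine hundred eighty-three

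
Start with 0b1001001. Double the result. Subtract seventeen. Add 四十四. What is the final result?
Convert 0b1001001 (binary) → 64 + 8 + 1 = 73 (decimal)
Start: 73
73 × 2 = 146
Convert seventeen (English words) → 17 (decimal)
146 - 17 = 129
Convert 四十四 (Chinese numeral) → 4×10 + 4 = 44 (decimal)
129 + 44 = 173
173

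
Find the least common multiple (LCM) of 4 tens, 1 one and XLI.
Convert 4 tens, 1 one (place-value notation) → 4×10 + 1 = 41 (decimal)
Convert XLI (Roman numeral) → 40 + 1 = 41 (decimal)
Compute lcm(41, 41) = 41
41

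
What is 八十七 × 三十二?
Convert 八十七 (Chinese numeral) → 8×10 + 7 = 87 (decimal)
Convert 三十二 (Chinese numeral) → 3×10 + 2 = 32 (decimal)
Compute 87 × 32 = 2784
2784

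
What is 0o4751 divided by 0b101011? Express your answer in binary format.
Convert 0o4751 (octal) → 4×512 + 7×64 + 5×8 + 1 = 2537 (decimal)
Convert 0b101011 (binary) → 32 + 8 + 2 + 1 = 43 (decimal)
Compute 2537 ÷ 43 = 59
Convert 59 (decimal) → 59 = 32 + 16 + 8 + 2 + 1 → 0b111011 (binary)
0b111011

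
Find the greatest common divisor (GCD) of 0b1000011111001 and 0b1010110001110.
Convert 0b1000011111001 (binary) → 4096 + 128 + 64 + 32 + 16 + 8 + 1 = 4345 (decimal)
Convert 0b1010110001110 (binary) → 4096 + 1024 + 256 + 128 + 8 + 4 + 2 = 5518 (decimal)
Compute gcd(4345, 5518) = 1
1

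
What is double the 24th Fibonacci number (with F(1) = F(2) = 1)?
The 24th Fibonacci number (with F(1) = F(2) = 1) = 46368
Compute 46368 × 2 = 92736
92736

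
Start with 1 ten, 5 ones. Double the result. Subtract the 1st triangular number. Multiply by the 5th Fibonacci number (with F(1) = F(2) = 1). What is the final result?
Convert 1 ten, 5 ones (place-value notation) → 1×10 + 5 = 15 (decimal)
Start: 15
15 × 2 = 30
Convert the 1st triangular number (triangular index) → 1×2/2 = 1 (decimal)
30 - 1 = 29
Convert the 5th Fibonacci number (with F(1) = F(2) = 1) (Fibonacci index) → 1, 1, 2, 3, 5 → 5 (decimal)
29 × 5 = 145
145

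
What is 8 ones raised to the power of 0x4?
Convert 8 ones (place-value notation) → 8 (decimal)
Convert 0x4 (hexadecimal) → 4 (decimal)
Compute 8 ^ 4 = 4096
4096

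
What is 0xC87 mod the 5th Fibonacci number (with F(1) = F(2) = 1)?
Convert 0xC87 (hexadecimal) → 12×256 + 8×16 + 7 = 3207 (decimal)
Convert the 5th Fibonacci number (with F(1) = F(2) = 1) (Fibonacci index) → 1, 1, 2, 3, 5 → 5 (decimal)
Compute 3207 mod 5 = 2
2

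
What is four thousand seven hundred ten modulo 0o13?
Convert four thousand seven hundred ten (English words) → 4×1000 + 7×100 + 10 = 4710 (decimal)
Convert 0o13 (octal) → 1×8 + 3 = 11 (decimal)
Compute 4710 mod 11 = 2
2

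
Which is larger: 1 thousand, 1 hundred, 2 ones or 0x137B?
Convert 1 thousand, 1 hundred, 2 ones (place-value notation) → 1×1000 + 1×100 + 2 = 1102 (decimal)
Convert 0x137B (hexadecimal) → 1×4096 + 3×256 + 7×16 + 11 = 4987 (decimal)
Compare 1102 vs 4987: larger = 4987
4987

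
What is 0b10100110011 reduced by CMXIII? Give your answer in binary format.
Convert 0b10100110011 (binary) → 1024 + 256 + 32 + 16 + 2 + 1 = 1331 (decimal)
Convert CMXIII (Roman numeral) → 900 + 10 + 1 + 1 + 1 = 913 (decimal)
Compute 1331 - 913 = 418
Convert 418 (decimal) → 418 = 256 + 128 + 32 + 2 → 0b110100010 (binary)
0b110100010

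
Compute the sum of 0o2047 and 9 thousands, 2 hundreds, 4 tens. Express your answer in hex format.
Convert 0o2047 (octal) → 2×512 + 4×8 + 7 = 1063 (decimal)
Convert 9 thousands, 2 hundreds, 4 tens (place-value notation) → 9×1000 + 2×100 + 4×10 = 9240 (decimal)
Compute 1063 + 9240 = 10303
Convert 10303 (decimal) → 10303 = 2×4096 + 8×256 + 3×16 + 15 → 0x283F (hexadecimal)
0x283F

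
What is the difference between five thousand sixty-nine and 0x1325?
Convert five thousand sixty-nine (English words) → 5×1000 + 69 = 5069 (decimal)
Convert 0x1325 (hexadecimal) → 1×4096 + 3×256 + 2×16 + 5 = 4901 (decimal)
Difference: |5069 - 4901| = 168
168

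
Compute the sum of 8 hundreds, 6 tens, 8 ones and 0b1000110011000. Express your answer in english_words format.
Convert 8 hundreds, 6 tens, 8 ones (place-value notation) → 8×100 + 6×10 + 8 = 868 (decimal)
Convert 0b1000110011000 (binary) → 4096 + 256 + 128 + 16 + 8 = 4504 (decimal)
Compute 868 + 4504 = 5372
Convert 5372 (decimal) → 5372 = 5×1000 + 3×100 + 72 → five thousand three hundred seventy-two (English words)
five thousand three hundred seventy-two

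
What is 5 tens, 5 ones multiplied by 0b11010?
Convert 5 tens, 5 ones (place-value notation) → 5×10 + 5 = 55 (decimal)
Convert 0b11010 (binary) → 16 + 8 + 2 = 26 (decimal)
Compute 55 × 26 = 1430
1430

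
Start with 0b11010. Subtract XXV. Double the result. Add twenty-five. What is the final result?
Convert 0b11010 (binary) → 16 + 8 + 2 = 26 (decimal)
Start: 26
Convert XXV (Roman numeral) → 10 + 10 + 5 = 25 (decimal)
26 - 25 = 1
1 × 2 = 2
Convert twenty-five (English words) → 25 (decimal)
2 + 25 = 27
27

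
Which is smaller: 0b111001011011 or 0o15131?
Convert 0b111001011011 (binary) → 2048 + 1024 + 512 + 64 + 16 + 8 + 2 + 1 = 3675 (decimal)
Convert 0o15131 (octal) → 1×4096 + 5×512 + 1×64 + 3×8 + 1 = 6745 (decimal)
Compare 3675 vs 6745: smaller = 3675
3675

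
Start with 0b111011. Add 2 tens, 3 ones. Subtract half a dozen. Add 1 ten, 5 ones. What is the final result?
Convert 0b111011 (binary) → 32 + 16 + 8 + 2 + 1 = 59 (decimal)
Start: 59
Convert 2 tens, 3 ones (place-value notation) → 2×10 + 3 = 23 (decimal)
59 + 23 = 82
Convert half a dozen (colloquial) → 6 (decimal)
82 - 6 = 76
Convert 1 ten, 5 ones (place-value notation) → 1×10 + 5 = 15 (decimal)
76 + 15 = 91
91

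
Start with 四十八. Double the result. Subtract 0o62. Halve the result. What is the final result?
Convert 四十八 (Chinese numeral) → 4×10 + 8 = 48 (decimal)
Start: 48
48 × 2 = 96
Convert 0o62 (octal) → 6×8 + 2 = 50 (decimal)
96 - 50 = 46
46 ÷ 2 = 23
23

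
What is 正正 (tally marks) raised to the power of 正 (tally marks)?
Convert 正正 (tally marks) → 5 + 5 = 10 (decimal)
Convert 正 (tally marks) → 5 (decimal)
Compute 10 ^ 5 = 100000
100000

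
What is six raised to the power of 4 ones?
Convert six (English words) → 6 (decimal)
Convert 4 ones (place-value notation) → 4 (decimal)
Compute 6 ^ 4 = 1296
1296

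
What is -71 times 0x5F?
Convert 0x5F (hexadecimal) → 5×16 + 15 = 95 (decimal)
Compute -71 × 95 = -6745
-6745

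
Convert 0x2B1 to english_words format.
Convert 0x2B1 (hexadecimal) → 2×256 + 11×16 + 1 = 689 (decimal)
Convert 689 (decimal) → 689 = 6×100 + 89 → six hundred eighty-nine (English words)
six hundred eighty-nine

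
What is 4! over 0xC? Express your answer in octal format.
Convert 4! (factorial) → 24 (decimal)
Convert 0xC (hexadecimal) → 12 (decimal)
Compute 24 ÷ 12 = 2
Convert 2 (decimal) → 0o2 (octal)
0o2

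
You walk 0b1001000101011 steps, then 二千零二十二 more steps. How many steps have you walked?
Convert 0b1001000101011 (binary) → 4096 + 512 + 32 + 8 + 2 + 1 = 4651 (decimal)
Convert 二千零二十二 (Chinese numeral) → 2×1000 + 2×10 + 2 = 2022 (decimal)
Compute 4651 + 2022 = 6673
6673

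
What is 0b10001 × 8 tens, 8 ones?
Convert 0b10001 (binary) → 16 + 1 = 17 (decimal)
Convert 8 tens, 8 ones (place-value notation) → 8×10 + 8 = 88 (decimal)
Compute 17 × 88 = 1496
1496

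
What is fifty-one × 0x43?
Convert fifty-one (English words) → 51 (decimal)
Convert 0x43 (hexadecimal) → 4×16 + 3 = 67 (decimal)
Compute 51 × 67 = 3417
3417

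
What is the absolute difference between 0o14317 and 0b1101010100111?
Convert 0o14317 (octal) → 1×4096 + 4×512 + 3×64 + 1×8 + 7 = 6351 (decimal)
Convert 0b1101010100111 (binary) → 4096 + 2048 + 512 + 128 + 32 + 4 + 2 + 1 = 6823 (decimal)
Compute |6351 - 6823| = 472
472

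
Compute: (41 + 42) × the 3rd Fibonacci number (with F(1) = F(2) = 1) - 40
Convert the 3rd Fibonacci number (with F(1) = F(2) = 1) (Fibonacci index) → 1, 1, 2 → 2 (decimal)
Expression in decimal: (41 + 42) × 2 - 40
Parentheses first: 41 + 42 = 83
Multiply: 83 × 2 = 166
Subtract: 166 - 40 = 126
126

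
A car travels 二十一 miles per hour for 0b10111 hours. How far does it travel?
Convert 二十一 (Chinese numeral) → 2×10 + 1 = 21 (decimal)
Convert 0b10111 (binary) → 16 + 4 + 2 + 1 = 23 (decimal)
Compute 21 × 23 = 483
483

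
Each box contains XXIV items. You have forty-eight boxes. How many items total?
Convert XXIV (Roman numeral) → 10 + 10 + 4 = 24 (decimal)
Convert forty-eight (English words) → 48 (decimal)
Compute 24 × 48 = 1152
1152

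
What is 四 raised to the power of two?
Convert 四 (Chinese numeral) → 4 (decimal)
Convert two (English words) → 2 (decimal)
Compute 4 ^ 2 = 16
16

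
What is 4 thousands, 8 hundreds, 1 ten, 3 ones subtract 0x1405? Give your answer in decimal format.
Convert 4 thousands, 8 hundreds, 1 ten, 3 ones (place-value notation) → 4×1000 + 8×100 + 1×10 + 3 = 4813 (decimal)
Convert 0x1405 (hexadecimal) → 1×4096 + 4×256 + 5 = 5125 (decimal)
Compute 4813 - 5125 = -312
-312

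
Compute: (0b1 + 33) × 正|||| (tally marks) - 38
Convert 0b1 (binary) → 1 (decimal)
Convert 正|||| (tally marks) → 5 + 4 = 9 (decimal)
Expression in decimal: (1 + 33) × 9 - 38
Parentheses first: 1 + 33 = 34
Multiply: 34 × 9 = 306
Subtract: 306 - 38 = 268
268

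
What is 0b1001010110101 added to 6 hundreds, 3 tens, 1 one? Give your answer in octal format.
Convert 0b1001010110101 (binary) → 4096 + 512 + 128 + 32 + 16 + 4 + 1 = 4789 (decimal)
Convert 6 hundreds, 3 tens, 1 one (place-value notation) → 6×100 + 3×10 + 1 = 631 (decimal)
Compute 4789 + 631 = 5420
Convert 5420 (decimal) → 5420 = 1×4096 + 2×512 + 4×64 + 5×8 + 4 → 0o12454 (octal)
0o12454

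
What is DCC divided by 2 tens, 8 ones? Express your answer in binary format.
Convert DCC (Roman numeral) → 500 + 100 + 100 = 700 (decimal)
Convert 2 tens, 8 ones (place-value notation) → 2×10 + 8 = 28 (decimal)
Compute 700 ÷ 28 = 25
Convert 25 (decimal) → 25 = 16 + 8 + 1 → 0b11001 (binary)
0b11001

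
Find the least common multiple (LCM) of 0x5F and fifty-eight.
Convert 0x5F (hexadecimal) → 5×16 + 15 = 95 (decimal)
Convert fifty-eight (English words) → 58 (decimal)
Compute lcm(95, 58) = 5510
5510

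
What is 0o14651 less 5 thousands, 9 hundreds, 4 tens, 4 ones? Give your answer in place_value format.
Convert 0o14651 (octal) → 1×4096 + 4×512 + 6×64 + 5×8 + 1 = 6569 (decimal)
Convert 5 thousands, 9 hundreds, 4 tens, 4 ones (place-value notation) → 5×1000 + 9×100 + 4×10 + 4 = 5944 (decimal)
Compute 6569 - 5944 = 625
Convert 625 (decimal) → 625 = 6×100 + 2×10 + 5 → 6 hundreds, 2 tens, 5 ones (place-value notation)
6 hundreds, 2 tens, 5 ones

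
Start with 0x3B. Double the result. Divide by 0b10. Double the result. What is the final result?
Convert 0x3B (hexadecimal) → 3×16 + 11 = 59 (decimal)
Start: 59
59 × 2 = 118
Convert 0b10 (binary) → 2 (decimal)
118 ÷ 2 = 59
59 × 2 = 118
118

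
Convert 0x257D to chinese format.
Convert 0x257D (hexadecimal) → 2×4096 + 5×256 + 7×16 + 13 = 9597 (decimal)
Convert 9597 (decimal) → 9597 = 9×1000 + 5×100 + 9×10 + 7 → 九千五百九十七 (Chinese numeral)
九千五百九十七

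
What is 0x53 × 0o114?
Convert 0x53 (hexadecimal) → 5×16 + 3 = 83 (decimal)
Convert 0o114 (octal) → 1×64 + 1×8 + 4 = 76 (decimal)
Compute 83 × 76 = 6308
6308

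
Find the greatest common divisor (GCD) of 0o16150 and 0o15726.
Convert 0o16150 (octal) → 1×4096 + 6×512 + 1×64 + 5×8 = 7272 (decimal)
Convert 0o15726 (octal) → 1×4096 + 5×512 + 7×64 + 2×8 + 6 = 7126 (decimal)
Compute gcd(7272, 7126) = 2
2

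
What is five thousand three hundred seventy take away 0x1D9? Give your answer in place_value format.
Convert five thousand three hundred seventy (English words) → 5×1000 + 3×100 + 70 = 5370 (decimal)
Convert 0x1D9 (hexadecimal) → 1×256 + 13×16 + 9 = 473 (decimal)
Compute 5370 - 473 = 4897
Convert 4897 (decimal) → 4897 = 4×1000 + 8×100 + 9×10 + 7 → 4 thousands, 8 hundreds, 9 tens, 7 ones (place-value notation)
4 thousands, 8 hundreds, 9 tens, 7 ones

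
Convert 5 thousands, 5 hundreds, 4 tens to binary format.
Convert 5 thousands, 5 hundreds, 4 tens (place-value notation) → 5×1000 + 5×100 + 4×10 = 5540 (decimal)
Convert 5540 (decimal) → 5540 = 4096 + 1024 + 256 + 128 + 32 + 4 → 0b1010110100100 (binary)
0b1010110100100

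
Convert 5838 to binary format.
Convert 5838 (decimal) → 5838 = 4096 + 1024 + 512 + 128 + 64 + 8 + 4 + 2 → 0b1011011001110 (binary)
0b1011011001110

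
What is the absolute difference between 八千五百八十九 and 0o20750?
Convert 八千五百八十九 (Chinese numeral) → 8×1000 + 5×100 + 8×10 + 9 = 8589 (decimal)
Convert 0o20750 (octal) → 2×4096 + 7×64 + 5×8 = 8680 (decimal)
Compute |8589 - 8680| = 91
91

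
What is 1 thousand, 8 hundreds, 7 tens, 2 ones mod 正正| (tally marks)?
Convert 1 thousand, 8 hundreds, 7 tens, 2 ones (place-value notation) → 1×1000 + 8×100 + 7×10 + 2 = 1872 (decimal)
Convert 正正| (tally marks) → 5 + 5 + 1 = 11 (decimal)
Compute 1872 mod 11 = 2
2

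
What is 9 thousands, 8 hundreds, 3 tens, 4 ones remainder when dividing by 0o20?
Convert 9 thousands, 8 hundreds, 3 tens, 4 ones (place-value notation) → 9×1000 + 8×100 + 3×10 + 4 = 9834 (decimal)
Convert 0o20 (octal) → 2×8 = 16 (decimal)
Compute 9834 mod 16 = 10
10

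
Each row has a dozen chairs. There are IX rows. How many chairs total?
Convert a dozen (colloquial) → 12 (decimal)
Convert IX (Roman numeral) → 9 (decimal)
Compute 12 × 9 = 108
108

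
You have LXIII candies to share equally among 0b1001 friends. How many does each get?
Convert LXIII (Roman numeral) → 50 + 10 + 1 + 1 + 1 = 63 (decimal)
Convert 0b1001 (binary) → 8 + 1 = 9 (decimal)
Compute 63 ÷ 9 = 7
7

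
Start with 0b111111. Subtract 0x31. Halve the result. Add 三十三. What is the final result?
Convert 0b111111 (binary) → 32 + 16 + 8 + 4 + 2 + 1 = 63 (decimal)
Start: 63
Convert 0x31 (hexadecimal) → 3×16 + 1 = 49 (decimal)
63 - 49 = 14
14 ÷ 2 = 7
Convert 三十三 (Chinese numeral) → 3×10 + 3 = 33 (decimal)
7 + 33 = 40
40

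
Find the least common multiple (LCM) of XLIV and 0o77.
Convert XLIV (Roman numeral) → 40 + 4 = 44 (decimal)
Convert 0o77 (octal) → 7×8 + 7 = 63 (decimal)
Compute lcm(44, 63) = 2772
2772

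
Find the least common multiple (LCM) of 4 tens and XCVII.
Convert 4 tens (place-value notation) → 4×10 = 40 (decimal)
Convert XCVII (Roman numeral) → 90 + 5 + 1 + 1 = 97 (decimal)
Compute lcm(40, 97) = 3880
3880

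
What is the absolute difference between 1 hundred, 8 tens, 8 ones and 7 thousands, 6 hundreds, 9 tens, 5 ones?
Convert 1 hundred, 8 tens, 8 ones (place-value notation) → 1×100 + 8×10 + 8 = 188 (decimal)
Convert 7 thousands, 6 hundreds, 9 tens, 5 ones (place-value notation) → 7×1000 + 6×100 + 9×10 + 5 = 7695 (decimal)
Compute |188 - 7695| = 7507
7507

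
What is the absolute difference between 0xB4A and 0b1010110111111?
Convert 0xB4A (hexadecimal) → 11×256 + 4×16 + 10 = 2890 (decimal)
Convert 0b1010110111111 (binary) → 4096 + 1024 + 256 + 128 + 32 + 16 + 8 + 4 + 2 + 1 = 5567 (decimal)
Compute |2890 - 5567| = 2677
2677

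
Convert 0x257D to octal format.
Convert 0x257D (hexadecimal) → 2×4096 + 5×256 + 7×16 + 13 = 9597 (decimal)
Convert 9597 (decimal) → 9597 = 2×4096 + 2×512 + 5×64 + 7×8 + 5 → 0o22575 (octal)
0o22575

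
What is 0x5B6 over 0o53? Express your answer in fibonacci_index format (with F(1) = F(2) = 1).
Convert 0x5B6 (hexadecimal) → 5×256 + 11×16 + 6 = 1462 (decimal)
Convert 0o53 (octal) → 5×8 + 3 = 43 (decimal)
Compute 1462 ÷ 43 = 34
Convert 34 (decimal) → 1, 1, 2, 3, 5, 8, 13, 21, 34 → the 9th Fibonacci number (Fibonacci index)
the 9th Fibonacci number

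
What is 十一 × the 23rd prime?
Convert 十一 (Chinese numeral) → 1×10 + 1 = 11 (decimal)
Convert the 23rd prime (prime index) → 83 (decimal)
Compute 11 × 83 = 913
913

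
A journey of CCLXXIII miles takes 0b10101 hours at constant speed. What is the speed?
Convert CCLXXIII (Roman numeral) → 100 + 100 + 50 + 10 + 10 + 1 + 1 + 1 = 273 (decimal)
Convert 0b10101 (binary) → 16 + 4 + 1 = 21 (decimal)
Compute 273 ÷ 21 = 13
13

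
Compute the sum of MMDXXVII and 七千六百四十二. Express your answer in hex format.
Convert MMDXXVII (Roman numeral) → 1000 + 1000 + 500 + 10 + 10 + 5 + 1 + 1 = 2527 (decimal)
Convert 七千六百四十二 (Chinese numeral) → 7×1000 + 6×100 + 4×10 + 2 = 7642 (decimal)
Compute 2527 + 7642 = 10169
Convert 10169 (decimal) → 10169 = 2×4096 + 7×256 + 11×16 + 9 → 0x27B9 (hexadecimal)
0x27B9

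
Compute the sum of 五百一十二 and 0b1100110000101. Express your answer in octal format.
Convert 五百一十二 (Chinese numeral) → 5×100 + 1×10 + 2 = 512 (decimal)
Convert 0b1100110000101 (binary) → 4096 + 2048 + 256 + 128 + 4 + 1 = 6533 (decimal)
Compute 512 + 6533 = 7045
Convert 7045 (decimal) → 7045 = 1×4096 + 5×512 + 6×64 + 5 → 0o15605 (octal)
0o15605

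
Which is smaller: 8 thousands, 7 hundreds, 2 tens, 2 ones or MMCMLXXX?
Convert 8 thousands, 7 hundreds, 2 tens, 2 ones (place-value notation) → 8×1000 + 7×100 + 2×10 + 2 = 8722 (decimal)
Convert MMCMLXXX (Roman numeral) → 1000 + 1000 + 900 + 50 + 10 + 10 + 10 = 2980 (decimal)
Compare 8722 vs 2980: smaller = 2980
2980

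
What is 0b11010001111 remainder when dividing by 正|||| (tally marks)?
Convert 0b11010001111 (binary) → 1024 + 512 + 128 + 8 + 4 + 2 + 1 = 1679 (decimal)
Convert 正|||| (tally marks) → 5 + 4 = 9 (decimal)
Compute 1679 mod 9 = 5
5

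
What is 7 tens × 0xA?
Convert 7 tens (place-value notation) → 7×10 = 70 (decimal)
Convert 0xA (hexadecimal) → 10 (decimal)
Compute 70 × 10 = 700
700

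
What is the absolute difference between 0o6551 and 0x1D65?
Convert 0o6551 (octal) → 6×512 + 5×64 + 5×8 + 1 = 3433 (decimal)
Convert 0x1D65 (hexadecimal) → 1×4096 + 13×256 + 6×16 + 5 = 7525 (decimal)
Compute |3433 - 7525| = 4092
4092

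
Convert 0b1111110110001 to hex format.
Convert 0b1111110110001 (binary) → 4096 + 2048 + 1024 + 512 + 256 + 128 + 32 + 16 + 1 = 8113 (decimal)
Convert 8113 (decimal) → 8113 = 1×4096 + 15×256 + 11×16 + 1 → 0x1FB1 (hexadecimal)
0x1FB1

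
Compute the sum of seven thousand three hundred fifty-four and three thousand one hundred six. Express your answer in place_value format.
Convert seven thousand three hundred fifty-four (English words) → 7×1000 + 3×100 + 54 = 7354 (decimal)
Convert three thousand one hundred six (English words) → 3×1000 + 1×100 + 6 = 3106 (decimal)
Compute 7354 + 3106 = 10460
Convert 10460 (decimal) → 10460 = 10×1000 + 4×100 + 6×10 → 10 thousands, 4 hundreds, 6 tens (place-value notation)
10 thousands, 4 hundreds, 6 tens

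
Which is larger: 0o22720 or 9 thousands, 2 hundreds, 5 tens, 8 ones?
Convert 0o22720 (octal) → 2×4096 + 2×512 + 7×64 + 2×8 = 9680 (decimal)
Convert 9 thousands, 2 hundreds, 5 tens, 8 ones (place-value notation) → 9×1000 + 2×100 + 5×10 + 8 = 9258 (decimal)
Compare 9680 vs 9258: larger = 9680
9680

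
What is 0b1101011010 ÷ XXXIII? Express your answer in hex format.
Convert 0b1101011010 (binary) → 512 + 256 + 64 + 16 + 8 + 2 = 858 (decimal)
Convert XXXIII (Roman numeral) → 10 + 10 + 10 + 1 + 1 + 1 = 33 (decimal)
Compute 858 ÷ 33 = 26
Convert 26 (decimal) → 26 = 1×16 + 10 → 0x1A (hexadecimal)
0x1A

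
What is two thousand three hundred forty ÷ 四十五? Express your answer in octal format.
Convert two thousand three hundred forty (English words) → 2×1000 + 3×100 + 40 = 2340 (decimal)
Convert 四十五 (Chinese numeral) → 4×10 + 5 = 45 (decimal)
Compute 2340 ÷ 45 = 52
Convert 52 (decimal) → 52 = 6×8 + 4 → 0o64 (octal)
0o64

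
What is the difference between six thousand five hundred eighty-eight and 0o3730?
Convert six thousand five hundred eighty-eight (English words) → 6×1000 + 5×100 + 88 = 6588 (decimal)
Convert 0o3730 (octal) → 3×512 + 7×64 + 3×8 = 2008 (decimal)
Difference: |6588 - 2008| = 4580
4580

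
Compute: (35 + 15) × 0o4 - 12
Convert 0o4 (octal) → 4 (decimal)
Expression in decimal: (35 + 15) × 4 - 12
Parentheses first: 35 + 15 = 50
Multiply: 50 × 4 = 200
Subtract: 200 - 12 = 188
188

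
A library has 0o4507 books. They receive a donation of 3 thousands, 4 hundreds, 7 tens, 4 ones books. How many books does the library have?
Convert 0o4507 (octal) → 4×512 + 5×64 + 7 = 2375 (decimal)
Convert 3 thousands, 4 hundreds, 7 tens, 4 ones (place-value notation) → 3×1000 + 4×100 + 7×10 + 4 = 3474 (decimal)
Compute 2375 + 3474 = 5849
5849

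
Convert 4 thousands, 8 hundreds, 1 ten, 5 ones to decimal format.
Convert 4 thousands, 8 hundreds, 1 ten, 5 ones (place-value notation) → 4×1000 + 8×100 + 1×10 + 5 = 4815 (decimal)
4815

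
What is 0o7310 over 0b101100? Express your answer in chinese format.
Convert 0o7310 (octal) → 7×512 + 3×64 + 1×8 = 3784 (decimal)
Convert 0b101100 (binary) → 32 + 8 + 4 = 44 (decimal)
Compute 3784 ÷ 44 = 86
Convert 86 (decimal) → 86 = 8×10 + 6 → 八十六 (Chinese numeral)
八十六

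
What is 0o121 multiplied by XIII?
Convert 0o121 (octal) → 1×64 + 2×8 + 1 = 81 (decimal)
Convert XIII (Roman numeral) → 10 + 1 + 1 + 1 = 13 (decimal)
Compute 81 × 13 = 1053
1053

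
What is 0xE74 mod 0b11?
Convert 0xE74 (hexadecimal) → 14×256 + 7×16 + 4 = 3700 (decimal)
Convert 0b11 (binary) → 2 + 1 = 3 (decimal)
Compute 3700 mod 3 = 1
1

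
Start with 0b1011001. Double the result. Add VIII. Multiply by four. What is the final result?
Convert 0b1011001 (binary) → 64 + 16 + 8 + 1 = 89 (decimal)
Start: 89
89 × 2 = 178
Convert VIII (Roman numeral) → 5 + 1 + 1 + 1 = 8 (decimal)
178 + 8 = 186
Convert four (English words) → 4 (decimal)
186 × 4 = 744
744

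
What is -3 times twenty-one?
Convert twenty-one (English words) → 21 (decimal)
Compute -3 × 21 = -63
-63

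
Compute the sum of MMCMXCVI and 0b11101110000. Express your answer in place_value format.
Convert MMCMXCVI (Roman numeral) → 1000 + 1000 + 900 + 90 + 5 + 1 = 2996 (decimal)
Convert 0b11101110000 (binary) → 1024 + 512 + 256 + 64 + 32 + 16 = 1904 (decimal)
Compute 2996 + 1904 = 4900
Convert 4900 (decimal) → 4900 = 4×1000 + 9×100 → 4 thousands, 9 hundreds (place-value notation)
4 thousands, 9 hundreds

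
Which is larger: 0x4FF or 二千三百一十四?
Convert 0x4FF (hexadecimal) → 4×256 + 15×16 + 15 = 1279 (decimal)
Convert 二千三百一十四 (Chinese numeral) → 2×1000 + 3×100 + 1×10 + 4 = 2314 (decimal)
Compare 1279 vs 2314: larger = 2314
2314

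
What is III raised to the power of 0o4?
Convert III (Roman numeral) → 1 + 1 + 1 = 3 (decimal)
Convert 0o4 (octal) → 4 (decimal)
Compute 3 ^ 4 = 81
81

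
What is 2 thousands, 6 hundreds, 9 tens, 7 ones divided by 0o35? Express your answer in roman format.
Convert 2 thousands, 6 hundreds, 9 tens, 7 ones (place-value notation) → 2×1000 + 6×100 + 9×10 + 7 = 2697 (decimal)
Convert 0o35 (octal) → 3×8 + 5 = 29 (decimal)
Compute 2697 ÷ 29 = 93
Convert 93 (decimal) → 93 = 90 + 1 + 1 + 1 → XCIII (Roman numeral)
XCIII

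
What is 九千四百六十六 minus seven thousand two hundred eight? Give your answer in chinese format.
Convert 九千四百六十六 (Chinese numeral) → 9×1000 + 4×100 + 6×10 + 6 = 9466 (decimal)
Convert seven thousand two hundred eight (English words) → 7×1000 + 2×100 + 8 = 7208 (decimal)
Compute 9466 - 7208 = 2258
Convert 2258 (decimal) → 2258 = 2×1000 + 2×100 + 5×10 + 8 → 二千二百五十八 (Chinese numeral)
二千二百五十八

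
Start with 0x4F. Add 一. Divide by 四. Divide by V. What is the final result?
Convert 0x4F (hexadecimal) → 4×16 + 15 = 79 (decimal)
Start: 79
Convert 一 (Chinese numeral) → 1 (decimal)
79 + 1 = 80
Convert 四 (Chinese numeral) → 4 (decimal)
80 ÷ 4 = 20
Convert V (Roman numeral) → 5 (decimal)
20 ÷ 5 = 4
4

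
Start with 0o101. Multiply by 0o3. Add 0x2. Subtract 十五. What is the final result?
Convert 0o101 (octal) → 1×64 + 1 = 65 (decimal)
Start: 65
Convert 0o3 (octal) → 3 (decimal)
65 × 3 = 195
Convert 0x2 (hexadecimal) → 2 (decimal)
195 + 2 = 197
Convert 十五 (Chinese numeral) → 1×10 + 5 = 15 (decimal)
197 - 15 = 182
182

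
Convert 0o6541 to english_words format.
Convert 0o6541 (octal) → 6×512 + 5×64 + 4×8 + 1 = 3425 (decimal)
Convert 3425 (decimal) → 3425 = 3×1000 + 4×100 + 25 → three thousand four hundred twenty-five (English words)
three thousand four hundred twenty-five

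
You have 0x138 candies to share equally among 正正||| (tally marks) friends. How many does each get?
Convert 0x138 (hexadecimal) → 1×256 + 3×16 + 8 = 312 (decimal)
Convert 正正||| (tally marks) → 5 + 5 + 3 = 13 (decimal)
Compute 312 ÷ 13 = 24
24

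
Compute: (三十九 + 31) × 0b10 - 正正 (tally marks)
Convert 三十九 (Chinese numeral) → 3×10 + 9 = 39 (decimal)
Convert 0b10 (binary) → 2 (decimal)
Convert 正正 (tally marks) → 5 + 5 = 10 (decimal)
Expression in decimal: (39 + 31) × 2 - 10
Parentheses first: 39 + 31 = 70
Multiply: 70 × 2 = 140
Subtract: 140 - 10 = 130
130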